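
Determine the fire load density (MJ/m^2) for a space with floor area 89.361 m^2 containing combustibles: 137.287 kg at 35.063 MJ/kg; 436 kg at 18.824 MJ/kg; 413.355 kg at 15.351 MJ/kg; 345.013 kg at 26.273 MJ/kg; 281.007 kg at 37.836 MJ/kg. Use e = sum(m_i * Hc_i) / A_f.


Total energy = 137.287*35.063 + 436*18.824 + 413.355*15.351 + 345.013*26.273 + 281.007*37.836
= 4813.694 + 8207.264 + 6345.413 + 9064.527 + 10632.18
= 39063.08 MJ
e = 39063.08 / 89.361 = 437.14 MJ/m^2

437.14 MJ/m^2


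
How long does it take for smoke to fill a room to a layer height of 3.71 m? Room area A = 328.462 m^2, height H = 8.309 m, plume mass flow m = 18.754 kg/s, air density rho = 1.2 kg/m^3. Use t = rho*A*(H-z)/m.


H - z = 4.599 m
t = 1.2 * 328.462 * 4.599 / 18.754 = 96.658 s

96.658 s


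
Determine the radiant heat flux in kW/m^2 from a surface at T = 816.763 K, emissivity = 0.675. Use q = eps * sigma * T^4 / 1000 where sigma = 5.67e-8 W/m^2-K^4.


T^4 = 4.4502e+11
q = 0.675 * 5.67e-8 * 4.4502e+11 / 1000 = 17.032 kW/m^2

17.032 kW/m^2


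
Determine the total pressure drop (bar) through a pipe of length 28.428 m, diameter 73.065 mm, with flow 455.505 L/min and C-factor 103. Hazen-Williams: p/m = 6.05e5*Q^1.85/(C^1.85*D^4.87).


Q^1.85 = 82835
C^1.85 = 5293.6
D^4.87 = 1.1920e+09
p/m = 0.0079424 bar/m
p_total = 0.0079424 * 28.428 = 0.22579 bar

0.22579 bar


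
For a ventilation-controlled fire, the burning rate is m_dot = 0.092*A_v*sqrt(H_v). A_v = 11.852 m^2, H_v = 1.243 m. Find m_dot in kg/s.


sqrt(H_v) = 1.1149
m_dot = 0.092 * 11.852 * 1.1149 = 1.2157 kg/s

1.2157 kg/s


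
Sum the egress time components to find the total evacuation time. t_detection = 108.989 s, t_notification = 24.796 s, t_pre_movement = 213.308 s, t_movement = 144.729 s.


Total = 108.989 + 24.796 + 213.308 + 144.729 = 491.822 s

491.822 s


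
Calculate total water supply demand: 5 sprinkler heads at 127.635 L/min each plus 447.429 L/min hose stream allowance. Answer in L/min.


Sprinkler demand = 5 * 127.635 = 638.175 L/min
Total = 638.175 + 447.429 = 1085.604 L/min

1085.604 L/min


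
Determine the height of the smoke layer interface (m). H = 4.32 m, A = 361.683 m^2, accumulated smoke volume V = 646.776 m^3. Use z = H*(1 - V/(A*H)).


V/(A*H) = 0.41394
1 - 0.41394 = 0.58606
z = 4.32 * 0.58606 = 2.5318 m

2.5318 m


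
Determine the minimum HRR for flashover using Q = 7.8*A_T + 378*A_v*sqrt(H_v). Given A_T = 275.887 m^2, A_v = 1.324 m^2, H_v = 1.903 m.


7.8*A_T = 2151.9
sqrt(H_v) = 1.3795
378*A_v*sqrt(H_v) = 690.40
Q = 2151.9 + 690.40 = 2842.3 kW

2842.3 kW


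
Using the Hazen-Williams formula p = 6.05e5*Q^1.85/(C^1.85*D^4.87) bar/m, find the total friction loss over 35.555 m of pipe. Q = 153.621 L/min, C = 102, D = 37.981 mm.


Q^1.85 = 11090
C^1.85 = 5198.9
D^4.87 = 4.9259e+07
p/m = 0.026199 bar/m
p_total = 0.026199 * 35.555 = 0.93152 bar

0.93152 bar


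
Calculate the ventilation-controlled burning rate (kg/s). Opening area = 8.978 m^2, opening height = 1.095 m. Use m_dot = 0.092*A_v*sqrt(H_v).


sqrt(H_v) = 1.0464
m_dot = 0.092 * 8.978 * 1.0464 = 0.86432 kg/s

0.86432 kg/s


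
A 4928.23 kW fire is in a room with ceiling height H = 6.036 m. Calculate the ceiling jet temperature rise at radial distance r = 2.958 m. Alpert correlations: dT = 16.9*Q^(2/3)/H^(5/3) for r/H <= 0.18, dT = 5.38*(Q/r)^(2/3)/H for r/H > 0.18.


r/H = 2.958 / 6.036 = 0.49006
r/H > 0.18, so dT = 5.38*(Q/r)^(2/3)/H
Q/r = 1666.1
(Q/r)^(2/3) = 140.54
dT = 5.38 * 140.54 / 6.036 = 125.26 K

125.26 K


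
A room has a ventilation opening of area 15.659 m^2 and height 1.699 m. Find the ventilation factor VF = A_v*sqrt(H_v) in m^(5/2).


sqrt(H_v) = 1.3035
VF = 15.659 * 1.3035 = 20.411 m^(5/2)

20.411 m^(5/2)


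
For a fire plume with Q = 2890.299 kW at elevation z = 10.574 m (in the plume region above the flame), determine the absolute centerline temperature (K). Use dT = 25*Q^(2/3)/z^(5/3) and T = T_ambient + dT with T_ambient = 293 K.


Q^(2/3) = 202.91
z^(5/3) = 50.941
dT = 25 * 202.91 / 50.941 = 99.579 K
T = 293 + 99.579 = 392.58 K

392.58 K


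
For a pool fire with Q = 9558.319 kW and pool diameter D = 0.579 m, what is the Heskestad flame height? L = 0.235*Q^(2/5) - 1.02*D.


Q^(2/5) = 39.098
0.235 * Q^(2/5) = 9.1880
1.02 * D = 0.59058
L = 8.5974 m

8.5974 m


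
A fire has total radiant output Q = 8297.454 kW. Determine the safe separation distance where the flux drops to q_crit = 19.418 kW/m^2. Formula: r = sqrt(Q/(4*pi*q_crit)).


4*pi*q_crit = 244.01
Q/(4*pi*q_crit) = 34.004
r = sqrt(34.004) = 5.8313 m

5.8313 m


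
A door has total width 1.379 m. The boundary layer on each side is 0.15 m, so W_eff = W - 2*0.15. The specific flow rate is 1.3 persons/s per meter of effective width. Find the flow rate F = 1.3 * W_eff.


W_eff = 1.379 - 0.30 = 1.079 m
F = 1.3 * 1.079 = 1.4027 persons/s

1.4027 persons/s


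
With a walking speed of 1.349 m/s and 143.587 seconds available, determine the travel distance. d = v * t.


d = 1.349 * 143.587 = 193.70 m

193.70 m


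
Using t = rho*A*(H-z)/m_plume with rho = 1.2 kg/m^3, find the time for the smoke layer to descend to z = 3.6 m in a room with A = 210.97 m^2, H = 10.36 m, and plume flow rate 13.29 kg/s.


H - z = 6.76 m
t = 1.2 * 210.97 * 6.76 / 13.29 = 128.77 s

128.77 s


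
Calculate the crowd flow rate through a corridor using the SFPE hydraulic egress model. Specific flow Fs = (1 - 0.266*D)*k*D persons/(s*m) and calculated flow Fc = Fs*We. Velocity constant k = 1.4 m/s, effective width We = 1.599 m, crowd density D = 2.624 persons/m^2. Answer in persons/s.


1 - 0.266*D = 1 - 0.266*2.624 = 0.30202
Fs = 0.30202 * 1.4 * 2.624 = 1.1095 persons/(s*m)
Fc = 1.1095 * 1.599 = 1.7741 persons/s

1.7741 persons/s


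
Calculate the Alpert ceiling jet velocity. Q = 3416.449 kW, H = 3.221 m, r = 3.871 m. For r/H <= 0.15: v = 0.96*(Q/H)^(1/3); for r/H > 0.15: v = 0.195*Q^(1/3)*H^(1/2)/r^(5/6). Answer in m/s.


r/H = 3.871 / 3.221 = 1.2018
r/H > 0.15, so v = 0.195*Q^(1/3)*H^(1/2)/r^(5/6)
Q^(1/3) = 15.061
H^(1/2) = 1.7947
r^(5/6) = 3.0892
v = 0.195 * 15.061 * 1.7947 / 3.0892 = 1.7062 m/s

1.7062 m/s


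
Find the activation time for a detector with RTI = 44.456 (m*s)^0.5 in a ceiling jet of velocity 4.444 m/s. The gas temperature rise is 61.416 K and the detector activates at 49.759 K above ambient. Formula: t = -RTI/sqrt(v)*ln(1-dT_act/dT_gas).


dT_act/dT_gas = 0.81020
ln(1 - 0.81020) = -1.6618
t = -44.456 / sqrt(4.444) * -1.6618 = 35.044 s

35.044 s


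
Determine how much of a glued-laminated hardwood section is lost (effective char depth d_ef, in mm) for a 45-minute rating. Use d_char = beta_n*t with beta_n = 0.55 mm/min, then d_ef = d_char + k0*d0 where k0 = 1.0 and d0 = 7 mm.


d_char = 0.55 * 45 = 24.75 mm
d_ef = 24.75 + 1.0*7 = 31.75 mm

31.75 mm


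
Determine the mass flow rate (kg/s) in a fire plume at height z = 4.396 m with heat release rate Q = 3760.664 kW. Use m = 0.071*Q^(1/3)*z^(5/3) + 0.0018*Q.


Q^(1/3) = 15.551
z^(5/3) = 11.797
First term = 0.071 * 15.551 * 11.797 = 13.025
Second term = 0.0018 * 3760.664 = 6.7692
m = 19.794 kg/s

19.794 kg/s


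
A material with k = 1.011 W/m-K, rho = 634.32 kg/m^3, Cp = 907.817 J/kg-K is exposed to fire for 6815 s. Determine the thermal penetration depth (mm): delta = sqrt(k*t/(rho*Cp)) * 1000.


alpha = 1.011 / (634.32 * 907.817) = 1.7557e-06 m^2/s
alpha * t = 0.011965
delta = sqrt(0.011965) * 1000 = 109.38 mm

109.38 mm


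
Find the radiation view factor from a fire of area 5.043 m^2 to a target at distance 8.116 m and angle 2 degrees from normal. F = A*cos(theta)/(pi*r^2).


cos(2 deg) = 0.99939
pi*r^2 = 206.93
F = 5.043 * 0.99939 / 206.93 = 0.024355

0.024355


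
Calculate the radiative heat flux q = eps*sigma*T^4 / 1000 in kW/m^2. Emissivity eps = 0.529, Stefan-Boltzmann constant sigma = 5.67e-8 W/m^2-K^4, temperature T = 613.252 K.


T^4 = 1.4143e+11
q = 0.529 * 5.67e-8 * 1.4143e+11 / 1000 = 4.2422 kW/m^2

4.2422 kW/m^2


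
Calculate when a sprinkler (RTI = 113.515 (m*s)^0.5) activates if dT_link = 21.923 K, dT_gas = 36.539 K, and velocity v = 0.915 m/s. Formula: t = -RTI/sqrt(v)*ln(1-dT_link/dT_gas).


dT_link/dT_gas = 0.59999
ln(1 - 0.59999) = -0.91626
t = -113.515 / sqrt(0.915) * -0.91626 = 108.73 s

108.73 s


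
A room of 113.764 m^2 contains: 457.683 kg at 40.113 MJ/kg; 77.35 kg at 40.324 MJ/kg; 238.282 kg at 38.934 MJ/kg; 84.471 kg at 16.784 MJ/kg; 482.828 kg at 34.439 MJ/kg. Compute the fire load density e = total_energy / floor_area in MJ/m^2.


Total energy = 457.683*40.113 + 77.35*40.324 + 238.282*38.934 + 84.471*16.784 + 482.828*34.439
= 18359.04 + 3119.061 + 9277.271 + 1417.761 + 16628.11
= 48801.25 MJ
e = 48801.25 / 113.764 = 428.97 MJ/m^2

428.97 MJ/m^2


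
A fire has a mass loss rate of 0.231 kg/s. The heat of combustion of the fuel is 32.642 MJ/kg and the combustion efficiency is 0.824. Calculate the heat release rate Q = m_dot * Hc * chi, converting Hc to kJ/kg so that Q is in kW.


Hc = 32.642 MJ/kg = 32.642 * 1000 kJ/kg = 32642 kJ/kg
Q = 0.231 kg/s * 32642 kJ/kg * 0.824 = 6213.2 kW

6213.2 kW


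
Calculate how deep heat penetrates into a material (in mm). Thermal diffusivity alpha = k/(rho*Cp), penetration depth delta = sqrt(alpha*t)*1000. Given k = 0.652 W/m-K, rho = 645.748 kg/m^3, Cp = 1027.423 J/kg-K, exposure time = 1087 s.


alpha = 0.652 / (645.748 * 1027.423) = 9.8273e-07 m^2/s
alpha * t = 0.0010682
delta = sqrt(0.0010682) * 1000 = 32.684 mm

32.684 mm


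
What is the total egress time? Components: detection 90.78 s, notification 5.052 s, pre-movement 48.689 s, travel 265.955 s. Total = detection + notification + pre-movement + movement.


Total = 90.78 + 5.052 + 48.689 + 265.955 = 410.476 s

410.476 s


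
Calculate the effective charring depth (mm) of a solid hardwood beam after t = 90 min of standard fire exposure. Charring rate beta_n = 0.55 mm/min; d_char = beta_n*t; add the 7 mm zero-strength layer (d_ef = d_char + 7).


d_char = 0.55 * 90 = 49.5 mm
d_ef = 49.5 + 1.0*7 = 56.5 mm

56.5 mm


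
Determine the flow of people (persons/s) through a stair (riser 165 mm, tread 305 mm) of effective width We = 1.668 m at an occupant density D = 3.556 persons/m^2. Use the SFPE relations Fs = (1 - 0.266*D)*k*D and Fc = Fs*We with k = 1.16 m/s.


1 - 0.266*D = 1 - 0.266*3.556 = 0.054104
Fs = 0.054104 * 1.16 * 3.556 = 0.22318 persons/(s*m)
Fc = 0.22318 * 1.668 = 0.37226 persons/s

0.37226 persons/s


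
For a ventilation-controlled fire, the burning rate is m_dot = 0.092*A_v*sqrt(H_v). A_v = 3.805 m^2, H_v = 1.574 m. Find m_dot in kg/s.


sqrt(H_v) = 1.2546
m_dot = 0.092 * 3.805 * 1.2546 = 0.43918 kg/s

0.43918 kg/s


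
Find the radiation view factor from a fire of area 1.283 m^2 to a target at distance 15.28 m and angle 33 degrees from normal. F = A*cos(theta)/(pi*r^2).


cos(33 deg) = 0.83867
pi*r^2 = 733.49
F = 1.283 * 0.83867 / 733.49 = 0.0014670

0.0014670


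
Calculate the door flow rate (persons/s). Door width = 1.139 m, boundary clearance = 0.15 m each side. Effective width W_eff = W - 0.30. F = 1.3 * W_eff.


W_eff = 1.139 - 0.30 = 0.839 m
F = 1.3 * 0.839 = 1.0907 persons/s

1.0907 persons/s


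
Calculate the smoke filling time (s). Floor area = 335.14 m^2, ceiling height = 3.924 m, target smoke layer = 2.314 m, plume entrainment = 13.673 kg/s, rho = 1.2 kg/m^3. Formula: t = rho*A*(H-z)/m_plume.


H - z = 1.61 m
t = 1.2 * 335.14 * 1.61 / 13.673 = 47.355 s

47.355 s


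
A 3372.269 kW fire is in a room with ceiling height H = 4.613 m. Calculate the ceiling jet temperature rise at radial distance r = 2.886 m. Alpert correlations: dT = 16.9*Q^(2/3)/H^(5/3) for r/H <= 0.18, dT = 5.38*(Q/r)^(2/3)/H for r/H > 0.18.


r/H = 2.886 / 4.613 = 0.62562
r/H > 0.18, so dT = 5.38*(Q/r)^(2/3)/H
Q/r = 1168.5
(Q/r)^(2/3) = 110.94
dT = 5.38 * 110.94 / 4.613 = 129.38 K

129.38 K


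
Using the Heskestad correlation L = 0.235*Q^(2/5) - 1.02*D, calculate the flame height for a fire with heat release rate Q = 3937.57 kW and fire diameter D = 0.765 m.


Q^(2/5) = 27.422
0.235 * Q^(2/5) = 6.4441
1.02 * D = 0.78030
L = 5.6638 m

5.6638 m


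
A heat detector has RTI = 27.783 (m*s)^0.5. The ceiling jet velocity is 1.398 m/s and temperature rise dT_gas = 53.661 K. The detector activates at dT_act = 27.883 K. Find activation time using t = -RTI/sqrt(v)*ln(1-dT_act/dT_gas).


dT_act/dT_gas = 0.51961
ln(1 - 0.51961) = -0.73317
t = -27.783 / sqrt(1.398) * -0.73317 = 17.228 s

17.228 s


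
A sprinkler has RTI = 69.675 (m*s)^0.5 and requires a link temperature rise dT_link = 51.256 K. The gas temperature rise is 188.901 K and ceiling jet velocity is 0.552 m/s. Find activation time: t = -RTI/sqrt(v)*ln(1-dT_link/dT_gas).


dT_link/dT_gas = 0.27134
ln(1 - 0.27134) = -0.31655
t = -69.675 / sqrt(0.552) * -0.31655 = 29.685 s

29.685 s


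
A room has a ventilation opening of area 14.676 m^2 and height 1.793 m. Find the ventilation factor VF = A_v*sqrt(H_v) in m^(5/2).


sqrt(H_v) = 1.3390
VF = 14.676 * 1.3390 = 19.652 m^(5/2)

19.652 m^(5/2)


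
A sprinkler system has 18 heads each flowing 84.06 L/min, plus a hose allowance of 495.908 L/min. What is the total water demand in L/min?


Sprinkler demand = 18 * 84.06 = 1513.08 L/min
Total = 1513.08 + 495.908 = 2008.988 L/min

2008.988 L/min


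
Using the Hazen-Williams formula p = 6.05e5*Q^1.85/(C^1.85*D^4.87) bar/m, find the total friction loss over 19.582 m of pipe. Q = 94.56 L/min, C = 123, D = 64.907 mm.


Q^1.85 = 4519.2
C^1.85 = 7350.6
D^4.87 = 6.6967e+08
p/m = 0.00055543 bar/m
p_total = 0.00055543 * 19.582 = 0.010876 bar

0.010876 bar


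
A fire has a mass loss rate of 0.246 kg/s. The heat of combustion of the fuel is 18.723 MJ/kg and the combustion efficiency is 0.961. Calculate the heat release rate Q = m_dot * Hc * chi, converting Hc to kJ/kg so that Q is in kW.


Hc = 18.723 MJ/kg = 18.723 * 1000 kJ/kg = 18723 kJ/kg
Q = 0.246 kg/s * 18723 kJ/kg * 0.961 = 4426.2 kW

4426.2 kW


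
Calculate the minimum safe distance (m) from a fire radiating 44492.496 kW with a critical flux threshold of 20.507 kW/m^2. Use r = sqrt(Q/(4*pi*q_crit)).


4*pi*q_crit = 257.70
Q/(4*pi*q_crit) = 172.65
r = sqrt(172.65) = 13.140 m

13.140 m


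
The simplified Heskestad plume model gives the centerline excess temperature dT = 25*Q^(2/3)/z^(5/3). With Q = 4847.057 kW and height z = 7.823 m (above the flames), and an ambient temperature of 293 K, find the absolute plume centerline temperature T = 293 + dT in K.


Q^(2/3) = 286.41
z^(5/3) = 30.829
dT = 25 * 286.41 / 30.829 = 232.26 K
T = 293 + 232.26 = 525.26 K

525.26 K


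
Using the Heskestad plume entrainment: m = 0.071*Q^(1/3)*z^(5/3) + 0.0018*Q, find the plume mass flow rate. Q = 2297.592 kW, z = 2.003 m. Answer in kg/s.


Q^(1/3) = 13.195
z^(5/3) = 3.1827
First term = 0.071 * 13.195 * 3.1827 = 2.9818
Second term = 0.0018 * 2297.592 = 4.1357
m = 7.1175 kg/s

7.1175 kg/s


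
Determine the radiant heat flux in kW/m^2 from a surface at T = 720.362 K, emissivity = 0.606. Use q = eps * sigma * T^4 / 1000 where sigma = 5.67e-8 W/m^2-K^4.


T^4 = 2.6928e+11
q = 0.606 * 5.67e-8 * 2.6928e+11 / 1000 = 9.2525 kW/m^2

9.2525 kW/m^2


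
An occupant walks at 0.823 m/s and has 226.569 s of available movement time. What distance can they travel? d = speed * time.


d = 0.823 * 226.569 = 186.47 m

186.47 m


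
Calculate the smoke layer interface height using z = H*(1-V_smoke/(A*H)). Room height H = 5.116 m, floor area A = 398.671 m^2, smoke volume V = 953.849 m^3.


V/(A*H) = 0.46766
1 - 0.46766 = 0.53234
z = 5.116 * 0.53234 = 2.7234 m

2.7234 m


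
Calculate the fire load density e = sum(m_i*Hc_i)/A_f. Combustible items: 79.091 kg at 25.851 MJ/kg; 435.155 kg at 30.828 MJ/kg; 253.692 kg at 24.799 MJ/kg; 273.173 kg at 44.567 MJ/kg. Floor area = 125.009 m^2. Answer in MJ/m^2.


Total energy = 79.091*25.851 + 435.155*30.828 + 253.692*24.799 + 273.173*44.567
= 2044.581 + 13414.96 + 6291.308 + 12174.50
= 33925.35 MJ
e = 33925.35 / 125.009 = 271.38 MJ/m^2

271.38 MJ/m^2


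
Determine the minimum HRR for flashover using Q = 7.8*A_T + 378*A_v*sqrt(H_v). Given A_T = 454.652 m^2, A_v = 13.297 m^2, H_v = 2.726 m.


7.8*A_T = 3546.3
sqrt(H_v) = 1.6511
378*A_v*sqrt(H_v) = 8298.7
Q = 3546.3 + 8298.7 = 11845 kW

11845 kW


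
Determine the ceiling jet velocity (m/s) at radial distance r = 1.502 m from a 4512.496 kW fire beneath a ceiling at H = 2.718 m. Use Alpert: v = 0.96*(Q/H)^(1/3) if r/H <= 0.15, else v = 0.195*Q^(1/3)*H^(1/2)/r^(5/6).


r/H = 1.502 / 2.718 = 0.55261
r/H > 0.15, so v = 0.195*Q^(1/3)*H^(1/2)/r^(5/6)
Q^(1/3) = 16.525
H^(1/2) = 1.6486
r^(5/6) = 1.4035
v = 0.195 * 16.525 * 1.6486 / 1.4035 = 3.7851 m/s

3.7851 m/s


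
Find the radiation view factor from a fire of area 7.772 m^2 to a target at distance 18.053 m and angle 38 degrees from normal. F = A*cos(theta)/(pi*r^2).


cos(38 deg) = 0.78801
pi*r^2 = 1023.9
F = 7.772 * 0.78801 / 1023.9 = 0.0059816

0.0059816


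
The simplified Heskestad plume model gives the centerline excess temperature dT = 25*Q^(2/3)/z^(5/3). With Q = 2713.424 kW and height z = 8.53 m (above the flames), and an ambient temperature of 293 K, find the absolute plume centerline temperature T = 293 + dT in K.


Q^(2/3) = 194.54
z^(5/3) = 35.611
dT = 25 * 194.54 / 35.611 = 136.57 K
T = 293 + 136.57 = 429.57 K

429.57 K


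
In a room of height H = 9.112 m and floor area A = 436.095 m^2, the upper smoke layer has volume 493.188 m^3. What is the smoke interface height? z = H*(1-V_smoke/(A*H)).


V/(A*H) = 0.12411
1 - 0.12411 = 0.87589
z = 9.112 * 0.87589 = 7.9811 m

7.9811 m


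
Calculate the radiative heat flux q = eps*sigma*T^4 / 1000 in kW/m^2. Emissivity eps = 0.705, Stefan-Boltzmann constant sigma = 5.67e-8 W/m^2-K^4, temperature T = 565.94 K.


T^4 = 1.0258e+11
q = 0.705 * 5.67e-8 * 1.0258e+11 / 1000 = 4.1007 kW/m^2

4.1007 kW/m^2


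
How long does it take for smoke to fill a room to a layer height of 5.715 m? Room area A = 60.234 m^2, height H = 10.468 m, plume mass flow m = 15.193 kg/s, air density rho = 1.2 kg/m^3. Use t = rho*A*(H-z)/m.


H - z = 4.753 m
t = 1.2 * 60.234 * 4.753 / 15.193 = 22.612 s

22.612 s


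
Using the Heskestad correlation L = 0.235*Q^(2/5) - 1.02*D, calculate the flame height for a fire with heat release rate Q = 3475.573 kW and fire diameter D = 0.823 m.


Q^(2/5) = 26.086
0.235 * Q^(2/5) = 6.1303
1.02 * D = 0.83946
L = 5.2908 m

5.2908 m


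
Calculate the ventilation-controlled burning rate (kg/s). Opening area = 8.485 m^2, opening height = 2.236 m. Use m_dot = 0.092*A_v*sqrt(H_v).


sqrt(H_v) = 1.4953
m_dot = 0.092 * 8.485 * 1.4953 = 1.1673 kg/s

1.1673 kg/s


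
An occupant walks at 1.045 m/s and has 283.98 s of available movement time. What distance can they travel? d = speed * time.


d = 1.045 * 283.98 = 296.76 m

296.76 m


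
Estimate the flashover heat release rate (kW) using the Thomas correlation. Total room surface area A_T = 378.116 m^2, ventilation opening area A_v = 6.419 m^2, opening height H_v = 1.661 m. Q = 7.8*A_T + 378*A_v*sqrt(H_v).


7.8*A_T = 2949.3
sqrt(H_v) = 1.2888
378*A_v*sqrt(H_v) = 3127.1
Q = 2949.3 + 3127.1 = 6076.4 kW

6076.4 kW


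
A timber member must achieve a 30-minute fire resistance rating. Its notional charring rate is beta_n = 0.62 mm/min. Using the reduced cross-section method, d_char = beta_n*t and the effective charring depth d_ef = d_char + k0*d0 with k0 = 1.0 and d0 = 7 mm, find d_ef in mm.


d_char = 0.62 * 30 = 18.6 mm
d_ef = 18.6 + 1.0*7 = 25.6 mm

25.6 mm


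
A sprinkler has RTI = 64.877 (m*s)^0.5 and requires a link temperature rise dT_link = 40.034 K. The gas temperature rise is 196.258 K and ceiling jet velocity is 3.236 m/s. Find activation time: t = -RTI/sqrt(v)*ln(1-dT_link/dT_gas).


dT_link/dT_gas = 0.20399
ln(1 - 0.20399) = -0.22814
t = -64.877 / sqrt(3.236) * -0.22814 = 8.2279 s

8.2279 s


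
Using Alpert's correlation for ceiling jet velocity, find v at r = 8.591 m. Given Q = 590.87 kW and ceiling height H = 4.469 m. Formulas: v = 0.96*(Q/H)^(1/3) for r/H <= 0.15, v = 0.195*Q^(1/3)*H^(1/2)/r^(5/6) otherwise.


r/H = 8.591 / 4.469 = 1.9224
r/H > 0.15, so v = 0.195*Q^(1/3)*H^(1/2)/r^(5/6)
Q^(1/3) = 8.3913
H^(1/2) = 2.1140
r^(5/6) = 6.0030
v = 0.195 * 8.3913 * 2.1140 / 6.0030 = 0.57624 m/s

0.57624 m/s


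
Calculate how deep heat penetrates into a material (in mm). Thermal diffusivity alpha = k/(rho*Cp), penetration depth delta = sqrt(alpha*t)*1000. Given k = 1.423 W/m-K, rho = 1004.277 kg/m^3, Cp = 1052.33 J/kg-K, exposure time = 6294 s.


alpha = 1.423 / (1004.277 * 1052.33) = 1.3465e-06 m^2/s
alpha * t = 0.0084747
delta = sqrt(0.0084747) * 1000 = 92.058 mm

92.058 mm


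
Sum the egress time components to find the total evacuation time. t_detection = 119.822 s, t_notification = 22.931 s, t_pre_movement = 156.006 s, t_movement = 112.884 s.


Total = 119.822 + 22.931 + 156.006 + 112.884 = 411.643 s

411.643 s


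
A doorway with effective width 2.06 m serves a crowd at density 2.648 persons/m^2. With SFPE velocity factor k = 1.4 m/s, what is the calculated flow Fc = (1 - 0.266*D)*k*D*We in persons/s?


1 - 0.266*D = 1 - 0.266*2.648 = 0.29563
Fs = 0.29563 * 1.4 * 2.648 = 1.0960 persons/(s*m)
Fc = 1.0960 * 2.06 = 2.2577 persons/s

2.2577 persons/s


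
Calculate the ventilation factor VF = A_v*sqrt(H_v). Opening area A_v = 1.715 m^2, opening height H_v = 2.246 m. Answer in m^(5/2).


sqrt(H_v) = 1.4987
VF = 1.715 * 1.4987 = 2.5702 m^(5/2)

2.5702 m^(5/2)


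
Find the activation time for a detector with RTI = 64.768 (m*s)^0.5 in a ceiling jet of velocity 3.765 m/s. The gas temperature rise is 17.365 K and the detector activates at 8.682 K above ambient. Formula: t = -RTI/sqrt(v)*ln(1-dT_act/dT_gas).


dT_act/dT_gas = 0.49997
ln(1 - 0.49997) = -0.69309
t = -64.768 / sqrt(3.765) * -0.69309 = 23.135 s

23.135 s


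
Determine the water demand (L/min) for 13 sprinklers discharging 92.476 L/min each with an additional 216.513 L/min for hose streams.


Sprinkler demand = 13 * 92.476 = 1202.188 L/min
Total = 1202.188 + 216.513 = 1418.701 L/min

1418.701 L/min


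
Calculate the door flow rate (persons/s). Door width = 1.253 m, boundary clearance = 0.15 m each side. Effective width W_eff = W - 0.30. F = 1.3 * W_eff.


W_eff = 1.253 - 0.30 = 0.953 m
F = 1.3 * 0.953 = 1.2389 persons/s

1.2389 persons/s


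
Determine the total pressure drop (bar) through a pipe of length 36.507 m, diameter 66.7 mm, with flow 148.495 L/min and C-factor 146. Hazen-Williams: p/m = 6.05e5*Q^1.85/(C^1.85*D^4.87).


Q^1.85 = 10415
C^1.85 = 10094
D^4.87 = 7.6470e+08
p/m = 0.00081635 bar/m
p_total = 0.00081635 * 36.507 = 0.029803 bar

0.029803 bar


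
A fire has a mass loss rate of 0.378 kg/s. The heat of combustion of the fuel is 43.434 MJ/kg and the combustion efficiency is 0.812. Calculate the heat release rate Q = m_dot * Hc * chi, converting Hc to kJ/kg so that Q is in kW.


Hc = 43.434 MJ/kg = 43.434 * 1000 kJ/kg = 43434 kJ/kg
Q = 0.378 kg/s * 43434 kJ/kg * 0.812 = 13331 kW

13331 kW


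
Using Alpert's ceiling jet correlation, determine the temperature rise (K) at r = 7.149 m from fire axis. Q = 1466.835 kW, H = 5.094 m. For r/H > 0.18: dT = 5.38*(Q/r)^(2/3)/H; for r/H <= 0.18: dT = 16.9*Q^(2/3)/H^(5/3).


r/H = 7.149 / 5.094 = 1.4034
r/H > 0.18, so dT = 5.38*(Q/r)^(2/3)/H
Q/r = 205.18
(Q/r)^(2/3) = 34.788
dT = 5.38 * 34.788 / 5.094 = 36.741 K

36.741 K


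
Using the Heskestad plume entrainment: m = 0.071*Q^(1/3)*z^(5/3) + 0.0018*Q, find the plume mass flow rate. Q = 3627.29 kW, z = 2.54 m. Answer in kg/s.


Q^(1/3) = 15.365
z^(5/3) = 4.7285
First term = 0.071 * 15.365 * 4.7285 = 5.1583
Second term = 0.0018 * 3627.29 = 6.5291
m = 11.687 kg/s

11.687 kg/s


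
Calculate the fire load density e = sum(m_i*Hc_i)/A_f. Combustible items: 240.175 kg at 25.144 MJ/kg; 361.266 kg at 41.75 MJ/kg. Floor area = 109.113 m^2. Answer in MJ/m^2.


Total energy = 240.175*25.144 + 361.266*41.75
= 6038.960 + 15082.86
= 21121.82 MJ
e = 21121.82 / 109.113 = 193.58 MJ/m^2

193.58 MJ/m^2


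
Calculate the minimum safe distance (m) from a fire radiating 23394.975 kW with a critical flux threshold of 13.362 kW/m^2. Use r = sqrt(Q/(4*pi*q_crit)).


4*pi*q_crit = 167.91
Q/(4*pi*q_crit) = 139.33
r = sqrt(139.33) = 11.804 m

11.804 m


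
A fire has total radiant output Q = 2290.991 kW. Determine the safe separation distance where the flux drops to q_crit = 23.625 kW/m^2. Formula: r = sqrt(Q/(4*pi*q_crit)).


4*pi*q_crit = 296.88
Q/(4*pi*q_crit) = 7.7169
r = sqrt(7.7169) = 2.7779 m

2.7779 m


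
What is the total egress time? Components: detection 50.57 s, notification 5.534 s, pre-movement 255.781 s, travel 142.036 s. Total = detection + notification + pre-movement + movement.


Total = 50.57 + 5.534 + 255.781 + 142.036 = 453.921 s

453.921 s


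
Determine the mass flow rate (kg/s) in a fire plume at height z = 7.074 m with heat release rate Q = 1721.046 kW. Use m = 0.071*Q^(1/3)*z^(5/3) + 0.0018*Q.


Q^(1/3) = 11.984
z^(5/3) = 26.068
First term = 0.071 * 11.984 * 26.068 = 22.180
Second term = 0.0018 * 1721.046 = 3.0979
m = 25.278 kg/s

25.278 kg/s


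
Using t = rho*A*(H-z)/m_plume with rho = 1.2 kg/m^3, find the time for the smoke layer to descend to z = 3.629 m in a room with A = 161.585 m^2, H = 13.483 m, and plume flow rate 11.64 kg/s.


H - z = 9.854 m
t = 1.2 * 161.585 * 9.854 / 11.64 = 164.15 s

164.15 s


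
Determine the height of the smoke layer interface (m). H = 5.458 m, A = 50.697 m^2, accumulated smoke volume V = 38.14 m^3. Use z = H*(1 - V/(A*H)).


V/(A*H) = 0.13784
1 - 0.13784 = 0.86216
z = 5.458 * 0.86216 = 4.7057 m

4.7057 m


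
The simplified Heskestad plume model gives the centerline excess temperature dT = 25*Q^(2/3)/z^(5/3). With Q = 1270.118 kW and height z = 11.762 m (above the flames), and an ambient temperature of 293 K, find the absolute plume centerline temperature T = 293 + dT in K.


Q^(2/3) = 117.28
z^(5/3) = 60.832
dT = 25 * 117.28 / 60.832 = 48.199 K
T = 293 + 48.199 = 341.20 K

341.20 K


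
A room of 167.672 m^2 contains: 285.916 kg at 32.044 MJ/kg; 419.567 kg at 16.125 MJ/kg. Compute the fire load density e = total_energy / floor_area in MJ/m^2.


Total energy = 285.916*32.044 + 419.567*16.125
= 9161.892 + 6765.518
= 15927.41 MJ
e = 15927.41 / 167.672 = 94.991 MJ/m^2

94.991 MJ/m^2


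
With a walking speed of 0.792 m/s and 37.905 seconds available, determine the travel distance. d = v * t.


d = 0.792 * 37.905 = 30.021 m

30.021 m


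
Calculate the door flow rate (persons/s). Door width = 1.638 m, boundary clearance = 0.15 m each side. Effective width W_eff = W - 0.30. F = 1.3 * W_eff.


W_eff = 1.638 - 0.30 = 1.338 m
F = 1.3 * 1.338 = 1.7394 persons/s

1.7394 persons/s


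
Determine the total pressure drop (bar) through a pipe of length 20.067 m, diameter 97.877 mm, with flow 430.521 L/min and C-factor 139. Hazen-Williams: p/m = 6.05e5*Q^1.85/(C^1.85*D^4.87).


Q^1.85 = 74626
C^1.85 = 9216.7
D^4.87 = 4.9501e+09
p/m = 0.00098958 bar/m
p_total = 0.00098958 * 20.067 = 0.019858 bar

0.019858 bar


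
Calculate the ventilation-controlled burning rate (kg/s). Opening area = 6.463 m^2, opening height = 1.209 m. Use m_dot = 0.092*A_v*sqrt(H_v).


sqrt(H_v) = 1.0995
m_dot = 0.092 * 6.463 * 1.0995 = 0.65379 kg/s

0.65379 kg/s


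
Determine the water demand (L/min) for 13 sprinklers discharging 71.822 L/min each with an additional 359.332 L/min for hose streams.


Sprinkler demand = 13 * 71.822 = 933.686 L/min
Total = 933.686 + 359.332 = 1293.018 L/min

1293.018 L/min


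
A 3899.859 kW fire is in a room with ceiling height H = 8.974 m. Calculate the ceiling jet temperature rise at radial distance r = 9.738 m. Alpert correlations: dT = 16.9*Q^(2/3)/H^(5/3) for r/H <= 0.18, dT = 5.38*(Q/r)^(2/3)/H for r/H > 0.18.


r/H = 9.738 / 8.974 = 1.0851
r/H > 0.18, so dT = 5.38*(Q/r)^(2/3)/H
Q/r = 400.48
(Q/r)^(2/3) = 54.332
dT = 5.38 * 54.332 / 8.974 = 32.572 K

32.572 K


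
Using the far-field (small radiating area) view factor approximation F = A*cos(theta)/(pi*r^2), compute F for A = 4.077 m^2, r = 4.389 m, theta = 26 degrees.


cos(26 deg) = 0.89879
pi*r^2 = 60.518
F = 4.077 * 0.89879 / 60.518 = 0.060551

0.060551


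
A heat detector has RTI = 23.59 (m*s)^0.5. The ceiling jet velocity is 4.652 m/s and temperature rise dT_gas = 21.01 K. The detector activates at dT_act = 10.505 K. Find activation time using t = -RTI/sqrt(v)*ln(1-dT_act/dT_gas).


dT_act/dT_gas = 0.5
ln(1 - 0.5) = -0.69315
t = -23.59 / sqrt(4.652) * -0.69315 = 7.5811 s

7.5811 s


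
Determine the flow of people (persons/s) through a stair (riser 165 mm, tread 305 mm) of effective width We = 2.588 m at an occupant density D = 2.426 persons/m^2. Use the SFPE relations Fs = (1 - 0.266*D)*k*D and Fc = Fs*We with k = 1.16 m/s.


1 - 0.266*D = 1 - 0.266*2.426 = 0.35468
Fs = 0.35468 * 1.16 * 2.426 = 0.99814 persons/(s*m)
Fc = 0.99814 * 2.588 = 2.5832 persons/s

2.5832 persons/s


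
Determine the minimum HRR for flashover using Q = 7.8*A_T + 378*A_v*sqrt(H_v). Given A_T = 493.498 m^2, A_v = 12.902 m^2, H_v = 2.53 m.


7.8*A_T = 3849.3
sqrt(H_v) = 1.5906
378*A_v*sqrt(H_v) = 7757.3
Q = 3849.3 + 7757.3 = 11607 kW

11607 kW


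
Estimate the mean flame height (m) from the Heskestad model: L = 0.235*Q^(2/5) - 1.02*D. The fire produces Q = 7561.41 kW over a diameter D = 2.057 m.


Q^(2/5) = 35.599
0.235 * Q^(2/5) = 8.3658
1.02 * D = 2.0981
L = 6.2677 m

6.2677 m


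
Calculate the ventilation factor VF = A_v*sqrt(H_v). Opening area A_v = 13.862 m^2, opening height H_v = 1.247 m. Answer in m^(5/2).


sqrt(H_v) = 1.1167
VF = 13.862 * 1.1167 = 15.480 m^(5/2)

15.480 m^(5/2)


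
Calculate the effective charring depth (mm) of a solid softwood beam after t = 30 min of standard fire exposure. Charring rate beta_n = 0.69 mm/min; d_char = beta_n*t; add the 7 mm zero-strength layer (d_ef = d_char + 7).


d_char = 0.69 * 30 = 20.7 mm
d_ef = 20.7 + 1.0*7 = 27.7 mm

27.7 mm


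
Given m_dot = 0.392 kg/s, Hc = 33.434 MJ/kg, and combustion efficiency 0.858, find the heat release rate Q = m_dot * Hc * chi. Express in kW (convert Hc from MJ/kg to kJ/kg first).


Hc = 33.434 MJ/kg = 33.434 * 1000 kJ/kg = 33434 kJ/kg
Q = 0.392 kg/s * 33434 kJ/kg * 0.858 = 11245 kW

11245 kW


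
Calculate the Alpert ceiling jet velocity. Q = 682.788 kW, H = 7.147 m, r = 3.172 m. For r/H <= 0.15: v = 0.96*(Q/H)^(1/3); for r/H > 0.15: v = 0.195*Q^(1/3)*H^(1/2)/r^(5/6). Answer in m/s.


r/H = 3.172 / 7.147 = 0.44382
r/H > 0.15, so v = 0.195*Q^(1/3)*H^(1/2)/r^(5/6)
Q^(1/3) = 8.8057
H^(1/2) = 2.6734
r^(5/6) = 2.6168
v = 0.195 * 8.8057 * 2.6734 / 2.6168 = 1.7542 m/s

1.7542 m/s


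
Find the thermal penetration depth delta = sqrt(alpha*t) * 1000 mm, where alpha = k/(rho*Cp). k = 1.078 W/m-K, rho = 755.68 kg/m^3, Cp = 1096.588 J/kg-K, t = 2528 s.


alpha = 1.078 / (755.68 * 1096.588) = 1.3009e-06 m^2/s
alpha * t = 0.0032886
delta = sqrt(0.0032886) * 1000 = 57.347 mm

57.347 mm


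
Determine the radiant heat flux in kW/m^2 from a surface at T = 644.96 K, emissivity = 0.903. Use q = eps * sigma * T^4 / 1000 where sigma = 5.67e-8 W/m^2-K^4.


T^4 = 1.7303e+11
q = 0.903 * 5.67e-8 * 1.7303e+11 / 1000 = 8.8594 kW/m^2

8.8594 kW/m^2


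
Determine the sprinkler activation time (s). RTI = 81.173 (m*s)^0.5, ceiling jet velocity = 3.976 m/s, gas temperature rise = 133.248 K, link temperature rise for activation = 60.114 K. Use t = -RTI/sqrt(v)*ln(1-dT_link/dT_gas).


dT_link/dT_gas = 0.45114
ln(1 - 0.45114) = -0.59992
t = -81.173 / sqrt(3.976) * -0.59992 = 24.422 s

24.422 s


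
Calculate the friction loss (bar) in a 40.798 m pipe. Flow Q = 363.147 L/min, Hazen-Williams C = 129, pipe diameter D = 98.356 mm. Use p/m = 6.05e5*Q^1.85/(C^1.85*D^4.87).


Q^1.85 = 54469
C^1.85 = 8027.7
D^4.87 = 5.0692e+09
p/m = 0.00080980 bar/m
p_total = 0.00080980 * 40.798 = 0.033038 bar

0.033038 bar


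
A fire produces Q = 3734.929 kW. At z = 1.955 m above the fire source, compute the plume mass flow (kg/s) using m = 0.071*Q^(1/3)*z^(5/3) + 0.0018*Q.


Q^(1/3) = 15.515
z^(5/3) = 3.0566
First term = 0.071 * 15.515 * 3.0566 = 3.3672
Second term = 0.0018 * 3734.929 = 6.7229
m = 10.090 kg/s

10.090 kg/s


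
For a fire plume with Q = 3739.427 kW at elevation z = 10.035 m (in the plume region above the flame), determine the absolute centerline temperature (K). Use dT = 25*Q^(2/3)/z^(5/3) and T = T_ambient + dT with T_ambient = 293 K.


Q^(2/3) = 240.92
z^(5/3) = 46.687
dT = 25 * 240.92 / 46.687 = 129.01 K
T = 293 + 129.01 = 422.01 K

422.01 K


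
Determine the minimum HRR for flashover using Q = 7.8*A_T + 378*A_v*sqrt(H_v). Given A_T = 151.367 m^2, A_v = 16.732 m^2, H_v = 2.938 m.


7.8*A_T = 1180.7
sqrt(H_v) = 1.7141
378*A_v*sqrt(H_v) = 10841
Q = 1180.7 + 10841 = 12022 kW

12022 kW


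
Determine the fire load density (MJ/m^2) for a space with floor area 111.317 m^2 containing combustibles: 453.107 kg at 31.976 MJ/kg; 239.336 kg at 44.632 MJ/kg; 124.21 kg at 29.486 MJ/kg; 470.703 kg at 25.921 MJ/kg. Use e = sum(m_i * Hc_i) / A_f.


Total energy = 453.107*31.976 + 239.336*44.632 + 124.21*29.486 + 470.703*25.921
= 14488.55 + 10682.04 + 3662.456 + 12201.09
= 41034.14 MJ
e = 41034.14 / 111.317 = 368.62 MJ/m^2

368.62 MJ/m^2


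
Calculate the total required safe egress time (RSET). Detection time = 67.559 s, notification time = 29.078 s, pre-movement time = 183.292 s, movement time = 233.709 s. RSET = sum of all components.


Total = 67.559 + 29.078 + 183.292 + 233.709 = 513.638 s

513.638 s


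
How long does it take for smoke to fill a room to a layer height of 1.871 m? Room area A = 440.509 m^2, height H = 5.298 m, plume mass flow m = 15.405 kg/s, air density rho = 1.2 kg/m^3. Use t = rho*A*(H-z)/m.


H - z = 3.427 m
t = 1.2 * 440.509 * 3.427 / 15.405 = 117.59 s

117.59 s


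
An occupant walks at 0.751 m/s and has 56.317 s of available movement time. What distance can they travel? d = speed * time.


d = 0.751 * 56.317 = 42.294 m

42.294 m


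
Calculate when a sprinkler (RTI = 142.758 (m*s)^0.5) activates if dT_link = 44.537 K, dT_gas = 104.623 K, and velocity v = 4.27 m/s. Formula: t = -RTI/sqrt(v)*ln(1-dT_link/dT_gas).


dT_link/dT_gas = 0.42569
ln(1 - 0.42569) = -0.55459
t = -142.758 / sqrt(4.27) * -0.55459 = 38.314 s

38.314 s


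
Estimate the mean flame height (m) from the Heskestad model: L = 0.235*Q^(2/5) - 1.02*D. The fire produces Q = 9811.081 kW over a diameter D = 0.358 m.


Q^(2/5) = 39.508
0.235 * Q^(2/5) = 9.2844
1.02 * D = 0.36516
L = 8.9193 m

8.9193 m


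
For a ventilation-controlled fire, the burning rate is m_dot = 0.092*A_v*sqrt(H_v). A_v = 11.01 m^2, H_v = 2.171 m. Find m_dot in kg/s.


sqrt(H_v) = 1.4734
m_dot = 0.092 * 11.01 * 1.4734 = 1.4925 kg/s

1.4925 kg/s


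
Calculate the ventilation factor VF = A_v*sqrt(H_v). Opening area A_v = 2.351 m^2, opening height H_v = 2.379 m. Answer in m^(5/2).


sqrt(H_v) = 1.5424
VF = 2.351 * 1.5424 = 3.6262 m^(5/2)

3.6262 m^(5/2)


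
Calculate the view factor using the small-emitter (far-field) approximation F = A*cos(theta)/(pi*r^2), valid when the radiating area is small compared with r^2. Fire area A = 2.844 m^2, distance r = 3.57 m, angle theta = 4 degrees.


cos(4 deg) = 0.99756
pi*r^2 = 40.039
F = 2.844 * 0.99756 / 40.039 = 0.070857

0.070857


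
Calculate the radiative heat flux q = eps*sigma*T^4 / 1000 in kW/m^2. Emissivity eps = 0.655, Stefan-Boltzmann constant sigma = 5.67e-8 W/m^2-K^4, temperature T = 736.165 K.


T^4 = 2.9370e+11
q = 0.655 * 5.67e-8 * 2.9370e+11 / 1000 = 10.907 kW/m^2

10.907 kW/m^2


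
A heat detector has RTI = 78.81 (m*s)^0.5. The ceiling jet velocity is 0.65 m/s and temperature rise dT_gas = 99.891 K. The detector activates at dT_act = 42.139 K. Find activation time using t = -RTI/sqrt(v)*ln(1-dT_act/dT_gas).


dT_act/dT_gas = 0.42185
ln(1 - 0.42185) = -0.54792
t = -78.81 / sqrt(0.65) * -0.54792 = 53.560 s

53.560 s


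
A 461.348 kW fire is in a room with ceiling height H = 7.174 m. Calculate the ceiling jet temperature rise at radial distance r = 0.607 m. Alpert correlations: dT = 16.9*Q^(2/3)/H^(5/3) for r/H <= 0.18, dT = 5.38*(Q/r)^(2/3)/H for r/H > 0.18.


r/H = 0.607 / 7.174 = 0.084611
r/H <= 0.18, so dT = 16.9*Q^(2/3)/H^(5/3)
Q^(2/3) = 59.706
H^(5/3) = 26.685
dT = 16.9 * 59.706 / 26.685 = 37.813 K

37.813 K


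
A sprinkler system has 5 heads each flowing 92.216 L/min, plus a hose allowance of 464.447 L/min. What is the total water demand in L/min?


Sprinkler demand = 5 * 92.216 = 461.08 L/min
Total = 461.08 + 464.447 = 925.527 L/min

925.527 L/min


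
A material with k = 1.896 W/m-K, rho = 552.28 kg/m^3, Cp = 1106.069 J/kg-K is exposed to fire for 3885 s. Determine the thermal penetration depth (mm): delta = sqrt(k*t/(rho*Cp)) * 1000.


alpha = 1.896 / (552.28 * 1106.069) = 3.1038e-06 m^2/s
alpha * t = 0.012058
delta = sqrt(0.012058) * 1000 = 109.81 mm

109.81 mm


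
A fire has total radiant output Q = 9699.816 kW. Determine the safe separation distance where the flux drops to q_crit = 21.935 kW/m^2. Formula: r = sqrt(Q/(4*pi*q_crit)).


4*pi*q_crit = 275.64
Q/(4*pi*q_crit) = 35.190
r = sqrt(35.190) = 5.9321 m

5.9321 m


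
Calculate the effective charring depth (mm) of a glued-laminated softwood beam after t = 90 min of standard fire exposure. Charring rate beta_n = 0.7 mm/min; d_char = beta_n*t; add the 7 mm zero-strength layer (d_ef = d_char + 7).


d_char = 0.7 * 90 = 63 mm
d_ef = 63 + 1.0*7 = 70 mm

70 mm


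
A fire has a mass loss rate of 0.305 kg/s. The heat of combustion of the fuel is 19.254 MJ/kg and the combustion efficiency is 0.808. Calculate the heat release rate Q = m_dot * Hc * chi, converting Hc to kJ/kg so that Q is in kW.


Hc = 19.254 MJ/kg = 19.254 * 1000 kJ/kg = 19254 kJ/kg
Q = 0.305 kg/s * 19254 kJ/kg * 0.808 = 4745.0 kW

4745.0 kW


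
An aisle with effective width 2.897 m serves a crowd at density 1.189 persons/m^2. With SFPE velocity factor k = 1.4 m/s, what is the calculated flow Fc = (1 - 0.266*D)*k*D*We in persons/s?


1 - 0.266*D = 1 - 0.266*1.189 = 0.68373
Fs = 0.68373 * 1.4 * 1.189 = 1.1381 persons/(s*m)
Fc = 1.1381 * 2.897 = 3.2972 persons/s

3.2972 persons/s


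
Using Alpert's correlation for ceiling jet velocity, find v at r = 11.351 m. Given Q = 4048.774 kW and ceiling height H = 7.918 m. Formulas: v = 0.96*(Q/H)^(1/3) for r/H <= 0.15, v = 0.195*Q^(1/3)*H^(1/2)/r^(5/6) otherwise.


r/H = 11.351 / 7.918 = 1.4336
r/H > 0.15, so v = 0.195*Q^(1/3)*H^(1/2)/r^(5/6)
Q^(1/3) = 15.938
H^(1/2) = 2.8139
r^(5/6) = 7.5717
v = 0.195 * 15.938 * 2.8139 / 7.5717 = 1.1550 m/s

1.1550 m/s


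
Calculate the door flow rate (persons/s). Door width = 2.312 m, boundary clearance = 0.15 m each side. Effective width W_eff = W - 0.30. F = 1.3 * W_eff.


W_eff = 2.312 - 0.30 = 2.012 m
F = 1.3 * 2.012 = 2.6156 persons/s

2.6156 persons/s


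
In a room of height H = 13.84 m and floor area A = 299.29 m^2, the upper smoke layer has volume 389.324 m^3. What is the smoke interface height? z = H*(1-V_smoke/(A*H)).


V/(A*H) = 0.093990
1 - 0.093990 = 0.90601
z = 13.84 * 0.90601 = 12.539 m

12.539 m


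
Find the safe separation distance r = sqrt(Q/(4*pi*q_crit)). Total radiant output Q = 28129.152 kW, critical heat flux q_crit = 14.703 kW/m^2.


4*pi*q_crit = 184.76
Q/(4*pi*q_crit) = 152.24
r = sqrt(152.24) = 12.339 m

12.339 m


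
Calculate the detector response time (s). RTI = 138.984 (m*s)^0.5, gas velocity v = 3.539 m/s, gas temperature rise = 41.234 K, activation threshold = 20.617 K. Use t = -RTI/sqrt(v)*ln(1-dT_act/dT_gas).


dT_act/dT_gas = 0.5
ln(1 - 0.5) = -0.69315
t = -138.984 / sqrt(3.539) * -0.69315 = 51.209 s

51.209 s
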